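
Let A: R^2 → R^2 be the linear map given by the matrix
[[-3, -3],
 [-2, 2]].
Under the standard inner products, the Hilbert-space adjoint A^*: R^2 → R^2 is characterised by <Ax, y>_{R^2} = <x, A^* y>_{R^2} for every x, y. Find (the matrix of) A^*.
A^* = A^T =
[[-3, -2],
 [-3, 2]]

For real matrices with standard dot products, the defining identity <Ax, y> = <x, A^* y> gives (Ax)^T y = x^T (A^*) y, i.e. x^T A^T y = x^T (A^*) y. Since this holds for all x, y, we must have A^* = A^T. Therefore
A^* =
[[-3, -2],
 [-3, 2]].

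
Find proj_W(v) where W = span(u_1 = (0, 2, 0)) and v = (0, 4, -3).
proj_W(v) = (0, 4, 0)

Set up U = [u_1 | ... | u_1] ∈ R^(3×1). The projector onto W = col(U) is P = U (U^T U)^(-1) U^T.
Compute U^T U =
  [4],
and U^T v = (8).
Solve U^T U · c = U^T v for the coefficients: c = (2). The projection is proj_W(v) = U c.
Check: (v - proj_W(v)) · u_1 = 0  (should be 0).
Result: proj_W(v) = (0, 4, 0).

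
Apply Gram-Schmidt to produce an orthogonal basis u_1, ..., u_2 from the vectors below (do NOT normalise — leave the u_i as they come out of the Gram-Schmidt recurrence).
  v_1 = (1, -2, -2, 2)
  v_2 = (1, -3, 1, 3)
Orthogonal basis:
  u_1 = (1, -2, -2, 2)
  u_2 = (2/13, -17/13, 35/13, 17/13)

Apply the Gram-Schmidt recurrence
  u_1 = v_1
  u_i = v_i − Σ_{j<i} ((v_i · u_j) / (u_j · u_j)) · u_j.

Step by step this gives:
  u_1 = (1, -2, -2, 2)
  u_2 = (2/13, -17/13, 35/13, 17/13)

Orthogonality check:
  u_2 · u_1 = 0 (should be 0)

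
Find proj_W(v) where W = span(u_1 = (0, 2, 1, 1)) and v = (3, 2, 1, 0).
proj_W(v) = (0, 5/3, 5/6, 5/6)

Set up U = [u_1 | ... | u_1] ∈ R^(4×1). The projector onto W = col(U) is P = U (U^T U)^(-1) U^T.
Compute U^T U =
  [6],
and U^T v = (5).
Solve U^T U · c = U^T v for the coefficients: c = (5/6). The projection is proj_W(v) = U c.
Check: (v - proj_W(v)) · u_1 = 0  (should be 0).
Result: proj_W(v) = (0, 5/3, 5/6, 5/6).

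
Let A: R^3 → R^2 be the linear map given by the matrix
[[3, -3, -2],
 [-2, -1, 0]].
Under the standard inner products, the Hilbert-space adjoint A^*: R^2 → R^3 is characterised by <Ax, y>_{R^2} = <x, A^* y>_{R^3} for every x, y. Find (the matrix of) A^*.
A^* = A^T =
[[3, -2],
 [-3, -1],
 [-2, 0]]

For real matrices with standard dot products, the defining identity <Ax, y> = <x, A^* y> gives (Ax)^T y = x^T (A^*) y, i.e. x^T A^T y = x^T (A^*) y. Since this holds for all x, y, we must have A^* = A^T. Therefore
A^* =
[[3, -2],
 [-3, -1],
 [-2, 0]].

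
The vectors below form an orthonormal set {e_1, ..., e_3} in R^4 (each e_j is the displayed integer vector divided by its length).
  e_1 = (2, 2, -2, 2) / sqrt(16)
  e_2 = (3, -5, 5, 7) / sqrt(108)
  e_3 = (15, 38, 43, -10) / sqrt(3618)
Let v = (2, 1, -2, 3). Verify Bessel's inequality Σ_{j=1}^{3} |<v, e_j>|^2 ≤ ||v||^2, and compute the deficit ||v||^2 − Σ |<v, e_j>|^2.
Σ |<v, e_j>|^2 = 1204/67; ||v||^2 = 18; deficit = 2/67

Write each e_j = u_j / sqrt(<u_j, u_j>) where u_j is the displayed integer vector. Then <v, e_j> = <v, u_j> / sqrt(<u_j, u_j>), so |<v, e_j>|^2 = <v, u_j>^2 / <u_j, u_j>.
Coefficients: <v, e_1> = 16/sqrt(16), <v, e_2> = 12/sqrt(108), <v, e_3> = -48/sqrt(3618).
Square and sum: Σ |<v, e_j>|^2 = 1204/67.
Compute ||v||^2 = v·v = 18.
Deficit = 18 − 1204/67 = 2/67 ≥ 0, confirming Bessel's inequality. (The deficit equals ||v − Σ <v,e_j> e_j||^2, the squared distance from v to span{e_j}.)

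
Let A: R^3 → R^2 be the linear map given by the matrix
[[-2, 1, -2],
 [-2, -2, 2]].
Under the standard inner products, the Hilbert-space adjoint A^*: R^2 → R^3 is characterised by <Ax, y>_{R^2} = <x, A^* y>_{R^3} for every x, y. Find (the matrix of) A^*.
A^* = A^T =
[[-2, -2],
 [1, -2],
 [-2, 2]]

For real matrices with standard dot products, the defining identity <Ax, y> = <x, A^* y> gives (Ax)^T y = x^T (A^*) y, i.e. x^T A^T y = x^T (A^*) y. Since this holds for all x, y, we must have A^* = A^T. Therefore
A^* =
[[-2, -2],
 [1, -2],
 [-2, 2]].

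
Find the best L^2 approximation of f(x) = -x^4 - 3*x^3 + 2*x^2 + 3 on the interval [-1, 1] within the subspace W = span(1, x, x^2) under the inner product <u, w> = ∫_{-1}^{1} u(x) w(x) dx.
g(x) = 8*x^2/7 - 9*x/5 + 108/35

The best approximation g ∈ W is the orthogonal projection of f onto W. Writing g = a_0 + a_1 x + a_2 x^2, the coefficients solve the normal equations G · a = b where
  G_{ij} = <φ_i, φ_j> and b_i = <f, φ_i>, with φ_0 = 1, φ_1 = x, φ_2 = x^2.
G =
  [2, 0, 2/3]
  [0, 2/3, 0]
  [2/3, 0, 2/5],
b = (104/15, -6/5, 88/35).
Solving gives a_0 = 108/35, a_1 = -9/5, a_2 = 8/7, so
  g(x) = 8*x^2/7 - 9*x/5 + 108/35.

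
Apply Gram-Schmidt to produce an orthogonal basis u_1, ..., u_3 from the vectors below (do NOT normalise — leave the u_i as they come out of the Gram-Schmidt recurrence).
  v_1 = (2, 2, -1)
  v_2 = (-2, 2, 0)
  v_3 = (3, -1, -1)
Orthogonal basis:
  u_1 = (2, 2, -1)
  u_2 = (-2, 2, 0)
  u_3 = (-1/9, -1/9, -4/9)

Apply the Gram-Schmidt recurrence
  u_1 = v_1
  u_i = v_i − Σ_{j<i} ((v_i · u_j) / (u_j · u_j)) · u_j.

Step by step this gives:
  u_1 = (2, 2, -1)
  u_2 = (-2, 2, 0)
  u_3 = (-1/9, -1/9, -4/9)

Orthogonality check:
  u_2 · u_1 = 0 (should be 0)
  u_3 · u_1 = 0 (should be 0)
  u_3 · u_2 = 0 (should be 0)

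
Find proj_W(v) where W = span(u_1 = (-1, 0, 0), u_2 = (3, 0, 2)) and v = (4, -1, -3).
proj_W(v) = (4, 0, -3)

Set up U = [u_1 | ... | u_2] ∈ R^(3×2). The projector onto W = col(U) is P = U (U^T U)^(-1) U^T.
Compute U^T U =
  [1, -3]
  [-3, 13],
and U^T v = (-4, 6).
Solve U^T U · c = U^T v for the coefficients: c = (-17/2, -3/2). The projection is proj_W(v) = U c.
Check: (v - proj_W(v)) · u_1 = 0  (should be 0).
Check: (v - proj_W(v)) · u_2 = 0  (should be 0).
Result: proj_W(v) = (4, 0, -3).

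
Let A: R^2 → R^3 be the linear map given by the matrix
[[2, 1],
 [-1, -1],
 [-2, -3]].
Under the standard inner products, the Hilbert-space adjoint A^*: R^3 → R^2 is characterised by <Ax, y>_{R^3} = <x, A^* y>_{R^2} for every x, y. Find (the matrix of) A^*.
A^* = A^T =
[[2, -1, -2],
 [1, -1, -3]]

For real matrices with standard dot products, the defining identity <Ax, y> = <x, A^* y> gives (Ax)^T y = x^T (A^*) y, i.e. x^T A^T y = x^T (A^*) y. Since this holds for all x, y, we must have A^* = A^T. Therefore
A^* =
[[2, -1, -2],
 [1, -1, -3]].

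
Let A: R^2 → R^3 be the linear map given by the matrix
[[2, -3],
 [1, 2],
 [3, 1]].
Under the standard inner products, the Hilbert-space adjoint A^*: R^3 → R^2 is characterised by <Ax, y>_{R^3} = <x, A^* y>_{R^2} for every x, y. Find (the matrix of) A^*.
A^* = A^T =
[[2, 1, 3],
 [-3, 2, 1]]

For real matrices with standard dot products, the defining identity <Ax, y> = <x, A^* y> gives (Ax)^T y = x^T (A^*) y, i.e. x^T A^T y = x^T (A^*) y. Since this holds for all x, y, we must have A^* = A^T. Therefore
A^* =
[[2, 1, 3],
 [-3, 2, 1]].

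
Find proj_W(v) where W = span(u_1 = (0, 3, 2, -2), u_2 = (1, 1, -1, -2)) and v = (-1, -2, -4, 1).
proj_W(v) = (63/94, -129/47, -277/94, 44/47)

Set up U = [u_1 | ... | u_2] ∈ R^(4×2). The projector onto W = col(U) is P = U (U^T U)^(-1) U^T.
Compute U^T U =
  [17, 5]
  [5, 7],
and U^T v = (-16, -1).
Solve U^T U · c = U^T v for the coefficients: c = (-107/94, 63/94). The projection is proj_W(v) = U c.
Check: (v - proj_W(v)) · u_1 = 0  (should be 0).
Check: (v - proj_W(v)) · u_2 = 0  (should be 0).
Result: proj_W(v) = (63/94, -129/47, -277/94, 44/47).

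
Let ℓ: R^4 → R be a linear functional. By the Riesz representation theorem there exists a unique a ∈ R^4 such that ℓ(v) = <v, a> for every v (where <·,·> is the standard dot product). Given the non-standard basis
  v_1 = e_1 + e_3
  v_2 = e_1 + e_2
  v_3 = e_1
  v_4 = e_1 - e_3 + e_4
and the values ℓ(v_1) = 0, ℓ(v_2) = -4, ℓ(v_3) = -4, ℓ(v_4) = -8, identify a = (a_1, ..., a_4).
a = (-4, 0, 4, 0)

Write a = (a_1, ..., a_4) in the standard basis. For each basis vector v_i, ℓ(v_i) = <v_i, a> is a linear equation in the a_j's. Collect the n equations into a matrix system V a = ℓ, where row i of V is v_i (expressed in the standard basis). Since V is invertible (lower-triangular with 1s on the diagonal, up to permutation), solve by back-substitution:
  V =
[[1, 0, 1, 0],
 [1, 1, 0, 0],
 [1, 0, 0, 0],
 [1, 0, -1, 1]]
  V a = (0, -4, -4, -8)
Solving gives a = (-4, 0, 4, 0).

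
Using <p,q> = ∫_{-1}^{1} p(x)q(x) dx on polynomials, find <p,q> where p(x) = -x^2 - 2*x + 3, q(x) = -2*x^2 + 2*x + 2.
<p,q> = 24/5

Expand the product: p(x)·q(x) = 2*x^4 + 2*x^3 - 12*x^2 + 2*x + 6.
∫_{-1}^{1} of each monomial x^k gives [2/(k+1) if k even, 0 if k odd]. Integrating term-by-term (or equivalently evaluating the antiderivative F(x) = 2*x^5/5 + x^4/2 - 4*x^3 + x^2 + 6*x at the endpoints):
  F(1) − F(−1) = 39/10 − (-9/10) = 24/5.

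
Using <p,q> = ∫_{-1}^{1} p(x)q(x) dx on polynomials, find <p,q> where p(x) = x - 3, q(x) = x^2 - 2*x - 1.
<p,q> = 8/3

Expand the product: p(x)·q(x) = x^3 - 5*x^2 + 5*x + 3.
∫_{-1}^{1} of each monomial x^k gives [2/(k+1) if k even, 0 if k odd]. Integrating term-by-term (or equivalently evaluating the antiderivative F(x) = x^4/4 - 5*x^3/3 + 5*x^2/2 + 3*x at the endpoints):
  F(1) − F(−1) = 49/12 − (17/12) = 8/3.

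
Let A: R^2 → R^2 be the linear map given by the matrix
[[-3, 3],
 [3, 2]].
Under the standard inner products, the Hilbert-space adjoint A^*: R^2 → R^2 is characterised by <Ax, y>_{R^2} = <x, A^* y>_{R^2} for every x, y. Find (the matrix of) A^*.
A^* = A^T =
[[-3, 3],
 [3, 2]]

For real matrices with standard dot products, the defining identity <Ax, y> = <x, A^* y> gives (Ax)^T y = x^T (A^*) y, i.e. x^T A^T y = x^T (A^*) y. Since this holds for all x, y, we must have A^* = A^T. Therefore
A^* =
[[-3, 3],
 [3, 2]].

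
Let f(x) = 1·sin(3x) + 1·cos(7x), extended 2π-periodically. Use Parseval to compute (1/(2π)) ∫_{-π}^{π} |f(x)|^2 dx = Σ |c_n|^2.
Σ |c_n|^2 = 1

Expand |f|^2 and use orthogonality of {sin(nx), cos(mx)} on [-π, π]:
  ∫_{-π}^{π} sin(nx)^2 dx = π, ∫ cos(mx)^2 dx = π, and cross terms integrate to 0.
So ∫_{-π}^{π} f(x)^2 dx = 1^2 · π + 1^2 · π = (1 + 1)π.
Divide by 2π: (1 + 1)/2 = 1.
By Parseval, this equals Σ |c_n|^2.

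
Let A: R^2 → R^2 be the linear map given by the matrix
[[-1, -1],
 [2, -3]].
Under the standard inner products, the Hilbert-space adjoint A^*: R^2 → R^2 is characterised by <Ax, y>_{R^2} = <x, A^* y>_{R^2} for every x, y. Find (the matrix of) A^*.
A^* = A^T =
[[-1, 2],
 [-1, -3]]

For real matrices with standard dot products, the defining identity <Ax, y> = <x, A^* y> gives (Ax)^T y = x^T (A^*) y, i.e. x^T A^T y = x^T (A^*) y. Since this holds for all x, y, we must have A^* = A^T. Therefore
A^* =
[[-1, 2],
 [-1, -3]].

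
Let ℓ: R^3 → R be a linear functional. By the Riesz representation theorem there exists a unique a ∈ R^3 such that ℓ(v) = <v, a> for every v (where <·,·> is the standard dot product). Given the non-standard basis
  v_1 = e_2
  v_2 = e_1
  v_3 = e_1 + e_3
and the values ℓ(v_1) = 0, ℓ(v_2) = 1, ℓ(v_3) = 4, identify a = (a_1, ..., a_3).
a = (1, 0, 3)

Write a = (a_1, ..., a_3) in the standard basis. For each basis vector v_i, ℓ(v_i) = <v_i, a> is a linear equation in the a_j's. Collect the n equations into a matrix system V a = ℓ, where row i of V is v_i (expressed in the standard basis). Since V is invertible (lower-triangular with 1s on the diagonal, up to permutation), solve by back-substitution:
  V =
[[0, 1, 0],
 [1, 0, 0],
 [1, 0, 1]]
  V a = (0, 1, 4)
Solving gives a = (1, 0, 3).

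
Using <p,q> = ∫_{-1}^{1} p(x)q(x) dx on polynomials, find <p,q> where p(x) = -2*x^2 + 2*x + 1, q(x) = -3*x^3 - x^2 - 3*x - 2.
<p,q> = -38/5

Expand the product: p(x)·q(x) = 6*x^5 - 4*x^4 + x^3 - 3*x^2 - 7*x - 2.
∫_{-1}^{1} of each monomial x^k gives [2/(k+1) if k even, 0 if k odd]. Integrating term-by-term (or equivalently evaluating the antiderivative F(x) = x^6 - 4*x^5/5 + x^4/4 - x^3 - 7*x^2/2 - 2*x at the endpoints):
  F(1) − F(−1) = -121/20 − (31/20) = -38/5.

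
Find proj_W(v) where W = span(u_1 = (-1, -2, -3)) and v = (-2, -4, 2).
proj_W(v) = (-2/7, -4/7, -6/7)

Set up U = [u_1 | ... | u_1] ∈ R^(3×1). The projector onto W = col(U) is P = U (U^T U)^(-1) U^T.
Compute U^T U =
  [14],
and U^T v = (4).
Solve U^T U · c = U^T v for the coefficients: c = (2/7). The projection is proj_W(v) = U c.
Check: (v - proj_W(v)) · u_1 = 0  (should be 0).
Result: proj_W(v) = (-2/7, -4/7, -6/7).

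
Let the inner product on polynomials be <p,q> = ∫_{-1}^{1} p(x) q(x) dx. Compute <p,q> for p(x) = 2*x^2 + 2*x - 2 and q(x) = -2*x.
<p,q> = -8/3

Expand the product: p(x)·q(x) = -4*x^3 - 4*x^2 + 4*x.
∫_{-1}^{1} of each monomial x^k gives [2/(k+1) if k even, 0 if k odd]. Integrating term-by-term (or equivalently evaluating the antiderivative F(x) = -x^4 - 4*x^3/3 + 2*x^2 at the endpoints):
  F(1) − F(−1) = -1/3 − (7/3) = -8/3.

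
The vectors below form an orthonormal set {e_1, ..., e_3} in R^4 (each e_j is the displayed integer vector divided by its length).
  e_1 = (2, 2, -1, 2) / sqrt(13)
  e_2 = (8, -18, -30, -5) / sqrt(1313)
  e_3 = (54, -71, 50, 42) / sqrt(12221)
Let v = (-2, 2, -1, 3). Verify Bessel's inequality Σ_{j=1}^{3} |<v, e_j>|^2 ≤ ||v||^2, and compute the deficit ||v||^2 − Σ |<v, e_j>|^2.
Σ |<v, e_j>|^2 = 882/121; ||v||^2 = 18; deficit = 1296/121

Write each e_j = u_j / sqrt(<u_j, u_j>) where u_j is the displayed integer vector. Then <v, e_j> = <v, u_j> / sqrt(<u_j, u_j>), so |<v, e_j>|^2 = <v, u_j>^2 / <u_j, u_j>.
Coefficients: <v, e_1> = 7/sqrt(13), <v, e_2> = -37/sqrt(1313), <v, e_3> = -174/sqrt(12221).
Square and sum: Σ |<v, e_j>|^2 = 882/121.
Compute ||v||^2 = v·v = 18.
Deficit = 18 − 882/121 = 1296/121 ≥ 0, confirming Bessel's inequality. (The deficit equals ||v − Σ <v,e_j> e_j||^2, the squared distance from v to span{e_j}.)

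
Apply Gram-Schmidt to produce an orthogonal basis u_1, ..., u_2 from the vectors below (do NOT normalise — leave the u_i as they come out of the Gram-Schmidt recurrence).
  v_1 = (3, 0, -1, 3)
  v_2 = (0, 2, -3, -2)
Orthogonal basis:
  u_1 = (3, 0, -1, 3)
  u_2 = (9/19, 2, -60/19, -29/19)

Apply the Gram-Schmidt recurrence
  u_1 = v_1
  u_i = v_i − Σ_{j<i} ((v_i · u_j) / (u_j · u_j)) · u_j.

Step by step this gives:
  u_1 = (3, 0, -1, 3)
  u_2 = (9/19, 2, -60/19, -29/19)

Orthogonality check:
  u_2 · u_1 = 0 (should be 0)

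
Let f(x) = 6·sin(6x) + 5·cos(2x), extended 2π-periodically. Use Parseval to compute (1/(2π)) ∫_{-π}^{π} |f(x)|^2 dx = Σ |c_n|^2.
Σ |c_n|^2 = 61/2

Expand |f|^2 and use orthogonality of {sin(nx), cos(mx)} on [-π, π]:
  ∫_{-π}^{π} sin(nx)^2 dx = π, ∫ cos(mx)^2 dx = π, and cross terms integrate to 0.
So ∫_{-π}^{π} f(x)^2 dx = 6^2 · π + 5^2 · π = (36 + 25)π.
Divide by 2π: (36 + 25)/2 = 61/2.
By Parseval, this equals Σ |c_n|^2.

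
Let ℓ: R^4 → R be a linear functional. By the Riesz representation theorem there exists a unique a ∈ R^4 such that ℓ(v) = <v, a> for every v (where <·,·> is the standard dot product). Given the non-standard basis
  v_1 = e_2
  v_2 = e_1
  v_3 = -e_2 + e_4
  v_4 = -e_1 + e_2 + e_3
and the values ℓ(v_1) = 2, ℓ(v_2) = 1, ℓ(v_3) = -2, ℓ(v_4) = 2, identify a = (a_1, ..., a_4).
a = (1, 2, 1, 0)

Write a = (a_1, ..., a_4) in the standard basis. For each basis vector v_i, ℓ(v_i) = <v_i, a> is a linear equation in the a_j's. Collect the n equations into a matrix system V a = ℓ, where row i of V is v_i (expressed in the standard basis). Since V is invertible (lower-triangular with 1s on the diagonal, up to permutation), solve by back-substitution:
  V =
[[0, 1, 0, 0],
 [1, 0, 0, 0],
 [0, -1, 0, 1],
 [-1, 1, 1, 0]]
  V a = (2, 1, -2, 2)
Solving gives a = (1, 2, 1, 0).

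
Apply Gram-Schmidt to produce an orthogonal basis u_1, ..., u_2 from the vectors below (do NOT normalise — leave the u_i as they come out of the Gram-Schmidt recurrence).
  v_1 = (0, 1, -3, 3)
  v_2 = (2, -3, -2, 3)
Orthogonal basis:
  u_1 = (0, 1, -3, 3)
  u_2 = (2, -69/19, -2/19, 21/19)

Apply the Gram-Schmidt recurrence
  u_1 = v_1
  u_i = v_i − Σ_{j<i} ((v_i · u_j) / (u_j · u_j)) · u_j.

Step by step this gives:
  u_1 = (0, 1, -3, 3)
  u_2 = (2, -69/19, -2/19, 21/19)

Orthogonality check:
  u_2 · u_1 = 0 (should be 0)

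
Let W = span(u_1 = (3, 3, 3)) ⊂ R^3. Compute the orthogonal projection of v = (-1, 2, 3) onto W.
proj_W(v) = (4/3, 4/3, 4/3)

Set up U = [u_1 | ... | u_1] ∈ R^(3×1). The projector onto W = col(U) is P = U (U^T U)^(-1) U^T.
Compute U^T U =
  [27],
and U^T v = (12).
Solve U^T U · c = U^T v for the coefficients: c = (4/9). The projection is proj_W(v) = U c.
Check: (v - proj_W(v)) · u_1 = 0  (should be 0).
Result: proj_W(v) = (4/3, 4/3, 4/3).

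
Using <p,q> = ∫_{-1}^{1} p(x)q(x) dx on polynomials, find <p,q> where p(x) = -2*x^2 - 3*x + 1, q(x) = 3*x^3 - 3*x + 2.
<p,q> = 56/15

Expand the product: p(x)·q(x) = -6*x^5 - 9*x^4 + 9*x^3 + 5*x^2 - 9*x + 2.
∫_{-1}^{1} of each monomial x^k gives [2/(k+1) if k even, 0 if k odd]. Integrating term-by-term (or equivalently evaluating the antiderivative F(x) = -x^6 - 9*x^5/5 + 9*x^4/4 + 5*x^3/3 - 9*x^2/2 + 2*x at the endpoints):
  F(1) − F(−1) = -83/60 − (-307/60) = 56/15.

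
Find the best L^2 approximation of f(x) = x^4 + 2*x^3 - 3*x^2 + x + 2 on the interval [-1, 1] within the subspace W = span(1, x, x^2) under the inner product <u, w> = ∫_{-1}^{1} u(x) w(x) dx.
g(x) = -15*x^2/7 + 11*x/5 + 67/35

The best approximation g ∈ W is the orthogonal projection of f onto W. Writing g = a_0 + a_1 x + a_2 x^2, the coefficients solve the normal equations G · a = b where
  G_{ij} = <φ_i, φ_j> and b_i = <f, φ_i>, with φ_0 = 1, φ_1 = x, φ_2 = x^2.
G =
  [2, 0, 2/3]
  [0, 2/3, 0]
  [2/3, 0, 2/5],
b = (12/5, 22/15, 44/105).
Solving gives a_0 = 67/35, a_1 = 11/5, a_2 = -15/7, so
  g(x) = -15*x^2/7 + 11*x/5 + 67/35.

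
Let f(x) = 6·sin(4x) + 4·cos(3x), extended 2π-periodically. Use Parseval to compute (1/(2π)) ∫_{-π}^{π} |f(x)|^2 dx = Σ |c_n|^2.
Σ |c_n|^2 = 26

Expand |f|^2 and use orthogonality of {sin(nx), cos(mx)} on [-π, π]:
  ∫_{-π}^{π} sin(nx)^2 dx = π, ∫ cos(mx)^2 dx = π, and cross terms integrate to 0.
So ∫_{-π}^{π} f(x)^2 dx = 6^2 · π + 4^2 · π = (36 + 16)π.
Divide by 2π: (36 + 16)/2 = 26.
By Parseval, this equals Σ |c_n|^2.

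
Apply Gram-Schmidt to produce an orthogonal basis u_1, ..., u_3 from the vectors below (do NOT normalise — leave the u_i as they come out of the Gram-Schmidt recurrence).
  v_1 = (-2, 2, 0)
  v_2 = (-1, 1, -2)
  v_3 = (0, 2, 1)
Orthogonal basis:
  u_1 = (-2, 2, 0)
  u_2 = (0, 0, -2)
  u_3 = (1, 1, 0)

Apply the Gram-Schmidt recurrence
  u_1 = v_1
  u_i = v_i − Σ_{j<i} ((v_i · u_j) / (u_j · u_j)) · u_j.

Step by step this gives:
  u_1 = (-2, 2, 0)
  u_2 = (0, 0, -2)
  u_3 = (1, 1, 0)

Orthogonality check:
  u_2 · u_1 = 0 (should be 0)
  u_3 · u_1 = 0 (should be 0)
  u_3 · u_2 = 0 (should be 0)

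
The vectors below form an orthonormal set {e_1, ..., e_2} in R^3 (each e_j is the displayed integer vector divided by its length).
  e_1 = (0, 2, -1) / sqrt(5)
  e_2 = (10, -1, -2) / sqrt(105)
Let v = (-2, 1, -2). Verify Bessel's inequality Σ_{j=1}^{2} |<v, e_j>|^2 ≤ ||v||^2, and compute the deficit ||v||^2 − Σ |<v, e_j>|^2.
Σ |<v, e_j>|^2 = 125/21; ||v||^2 = 9; deficit = 64/21

Write each e_j = u_j / sqrt(<u_j, u_j>) where u_j is the displayed integer vector. Then <v, e_j> = <v, u_j> / sqrt(<u_j, u_j>), so |<v, e_j>|^2 = <v, u_j>^2 / <u_j, u_j>.
Coefficients: <v, e_1> = 4/sqrt(5), <v, e_2> = -17/sqrt(105).
Square and sum: Σ |<v, e_j>|^2 = 125/21.
Compute ||v||^2 = v·v = 9.
Deficit = 9 − 125/21 = 64/21 ≥ 0, confirming Bessel's inequality. (The deficit equals ||v − Σ <v,e_j> e_j||^2, the squared distance from v to span{e_j}.)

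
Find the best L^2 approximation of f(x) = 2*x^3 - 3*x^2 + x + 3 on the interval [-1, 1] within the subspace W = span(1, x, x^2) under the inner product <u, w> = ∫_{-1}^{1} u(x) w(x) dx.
g(x) = -3*x^2 + 11*x/5 + 3

The best approximation g ∈ W is the orthogonal projection of f onto W. Writing g = a_0 + a_1 x + a_2 x^2, the coefficients solve the normal equations G · a = b where
  G_{ij} = <φ_i, φ_j> and b_i = <f, φ_i>, with φ_0 = 1, φ_1 = x, φ_2 = x^2.
G =
  [2, 0, 2/3]
  [0, 2/3, 0]
  [2/3, 0, 2/5],
b = (4, 22/15, 4/5).
Solving gives a_0 = 3, a_1 = 11/5, a_2 = -3, so
  g(x) = -3*x^2 + 11*x/5 + 3.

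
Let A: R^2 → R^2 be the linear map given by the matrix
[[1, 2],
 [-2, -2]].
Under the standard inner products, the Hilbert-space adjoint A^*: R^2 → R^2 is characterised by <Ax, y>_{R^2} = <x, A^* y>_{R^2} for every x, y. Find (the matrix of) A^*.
A^* = A^T =
[[1, -2],
 [2, -2]]

For real matrices with standard dot products, the defining identity <Ax, y> = <x, A^* y> gives (Ax)^T y = x^T (A^*) y, i.e. x^T A^T y = x^T (A^*) y. Since this holds for all x, y, we must have A^* = A^T. Therefore
A^* =
[[1, -2],
 [2, -2]].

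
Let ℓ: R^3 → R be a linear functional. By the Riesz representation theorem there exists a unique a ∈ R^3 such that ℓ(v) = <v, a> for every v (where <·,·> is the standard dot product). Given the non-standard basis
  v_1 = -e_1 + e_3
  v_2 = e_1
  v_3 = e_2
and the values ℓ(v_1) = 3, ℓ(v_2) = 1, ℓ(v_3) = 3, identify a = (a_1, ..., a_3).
a = (1, 3, 4)

Write a = (a_1, ..., a_3) in the standard basis. For each basis vector v_i, ℓ(v_i) = <v_i, a> is a linear equation in the a_j's. Collect the n equations into a matrix system V a = ℓ, where row i of V is v_i (expressed in the standard basis). Since V is invertible (lower-triangular with 1s on the diagonal, up to permutation), solve by back-substitution:
  V =
[[-1, 0, 1],
 [1, 0, 0],
 [0, 1, 0]]
  V a = (3, 1, 3)
Solving gives a = (1, 3, 4).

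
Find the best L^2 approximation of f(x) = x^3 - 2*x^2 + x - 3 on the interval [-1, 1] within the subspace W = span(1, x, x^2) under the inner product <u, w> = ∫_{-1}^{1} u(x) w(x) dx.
g(x) = -2*x^2 + 8*x/5 - 3

The best approximation g ∈ W is the orthogonal projection of f onto W. Writing g = a_0 + a_1 x + a_2 x^2, the coefficients solve the normal equations G · a = b where
  G_{ij} = <φ_i, φ_j> and b_i = <f, φ_i>, with φ_0 = 1, φ_1 = x, φ_2 = x^2.
G =
  [2, 0, 2/3]
  [0, 2/3, 0]
  [2/3, 0, 2/5],
b = (-22/3, 16/15, -14/5).
Solving gives a_0 = -3, a_1 = 8/5, a_2 = -2, so
  g(x) = -2*x^2 + 8*x/5 - 3.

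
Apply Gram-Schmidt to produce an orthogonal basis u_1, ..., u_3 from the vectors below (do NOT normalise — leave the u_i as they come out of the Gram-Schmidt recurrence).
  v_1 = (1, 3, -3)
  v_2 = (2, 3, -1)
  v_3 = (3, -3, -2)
Orthogonal basis:
  u_1 = (1, 3, -3)
  u_2 = (24/19, 15/19, 23/19)
  u_3 = (117/35, -39/14, -117/70)

Apply the Gram-Schmidt recurrence
  u_1 = v_1
  u_i = v_i − Σ_{j<i} ((v_i · u_j) / (u_j · u_j)) · u_j.

Step by step this gives:
  u_1 = (1, 3, -3)
  u_2 = (24/19, 15/19, 23/19)
  u_3 = (117/35, -39/14, -117/70)

Orthogonality check:
  u_2 · u_1 = 0 (should be 0)
  u_3 · u_1 = 0 (should be 0)
  u_3 · u_2 = 0 (should be 0)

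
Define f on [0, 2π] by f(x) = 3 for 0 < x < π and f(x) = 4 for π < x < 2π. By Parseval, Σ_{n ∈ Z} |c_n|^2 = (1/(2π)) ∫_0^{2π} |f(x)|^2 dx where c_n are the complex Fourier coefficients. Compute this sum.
Σ |c_n|^2 = 25/2

Parseval equates the L^2 energy of f (normalised by 1/(2π)) with the ℓ^2 sum of its Fourier coefficients: (1/(2π)) ∫_0^{2π} |f|^2 = Σ |c_n|^2.
Compute the left side: (1/(2π)) [∫_0^π 3^2 dx + ∫_π^{2π} 4^2 dx] = (1/(2π)) · (9π + 16π) = (9 + 16)/2 = 25/2.
So Σ_{n ∈ Z} |c_n|^2 = 25/2.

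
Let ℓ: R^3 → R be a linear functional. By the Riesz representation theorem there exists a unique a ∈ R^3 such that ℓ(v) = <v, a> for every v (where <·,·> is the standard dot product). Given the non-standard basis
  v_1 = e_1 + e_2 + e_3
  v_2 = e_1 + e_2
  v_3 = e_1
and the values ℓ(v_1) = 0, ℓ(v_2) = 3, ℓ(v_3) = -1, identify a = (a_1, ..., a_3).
a = (-1, 4, -3)

Write a = (a_1, ..., a_3) in the standard basis. For each basis vector v_i, ℓ(v_i) = <v_i, a> is a linear equation in the a_j's. Collect the n equations into a matrix system V a = ℓ, where row i of V is v_i (expressed in the standard basis). Since V is invertible (lower-triangular with 1s on the diagonal, up to permutation), solve by back-substitution:
  V =
[[1, 1, 1],
 [1, 1, 0],
 [1, 0, 0]]
  V a = (0, 3, -1)
Solving gives a = (-1, 4, -3).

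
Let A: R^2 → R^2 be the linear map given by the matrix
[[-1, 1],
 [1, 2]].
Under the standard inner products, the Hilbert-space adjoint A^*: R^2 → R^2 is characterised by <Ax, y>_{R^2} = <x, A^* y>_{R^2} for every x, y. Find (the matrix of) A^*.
A^* = A^T =
[[-1, 1],
 [1, 2]]

For real matrices with standard dot products, the defining identity <Ax, y> = <x, A^* y> gives (Ax)^T y = x^T (A^*) y, i.e. x^T A^T y = x^T (A^*) y. Since this holds for all x, y, we must have A^* = A^T. Therefore
A^* =
[[-1, 1],
 [1, 2]].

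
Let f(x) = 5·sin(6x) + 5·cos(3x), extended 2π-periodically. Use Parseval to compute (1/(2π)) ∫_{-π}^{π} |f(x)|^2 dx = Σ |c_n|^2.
Σ |c_n|^2 = 25

Expand |f|^2 and use orthogonality of {sin(nx), cos(mx)} on [-π, π]:
  ∫_{-π}^{π} sin(nx)^2 dx = π, ∫ cos(mx)^2 dx = π, and cross terms integrate to 0.
So ∫_{-π}^{π} f(x)^2 dx = 5^2 · π + 5^2 · π = (25 + 25)π.
Divide by 2π: (25 + 25)/2 = 25.
By Parseval, this equals Σ |c_n|^2.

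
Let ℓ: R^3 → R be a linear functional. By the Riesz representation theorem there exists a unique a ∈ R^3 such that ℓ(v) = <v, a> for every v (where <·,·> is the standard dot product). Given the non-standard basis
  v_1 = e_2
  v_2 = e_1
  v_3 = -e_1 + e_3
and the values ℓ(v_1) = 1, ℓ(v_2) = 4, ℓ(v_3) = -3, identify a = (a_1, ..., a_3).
a = (4, 1, 1)

Write a = (a_1, ..., a_3) in the standard basis. For each basis vector v_i, ℓ(v_i) = <v_i, a> is a linear equation in the a_j's. Collect the n equations into a matrix system V a = ℓ, where row i of V is v_i (expressed in the standard basis). Since V is invertible (lower-triangular with 1s on the diagonal, up to permutation), solve by back-substitution:
  V =
[[0, 1, 0],
 [1, 0, 0],
 [-1, 0, 1]]
  V a = (1, 4, -3)
Solving gives a = (4, 1, 1).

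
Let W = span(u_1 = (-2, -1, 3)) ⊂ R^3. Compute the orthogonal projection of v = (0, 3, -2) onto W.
proj_W(v) = (9/7, 9/14, -27/14)

Set up U = [u_1 | ... | u_1] ∈ R^(3×1). The projector onto W = col(U) is P = U (U^T U)^(-1) U^T.
Compute U^T U =
  [14],
and U^T v = (-9).
Solve U^T U · c = U^T v for the coefficients: c = (-9/14). The projection is proj_W(v) = U c.
Check: (v - proj_W(v)) · u_1 = 0  (should be 0).
Result: proj_W(v) = (9/7, 9/14, -27/14).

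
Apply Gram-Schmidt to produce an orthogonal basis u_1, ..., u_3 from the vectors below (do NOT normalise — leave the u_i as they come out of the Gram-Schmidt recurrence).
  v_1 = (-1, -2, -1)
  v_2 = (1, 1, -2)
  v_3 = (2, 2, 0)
Orthogonal basis:
  u_1 = (-1, -2, -1)
  u_2 = (5/6, 2/3, -13/6)
  u_3 = (4/7, -12/35, 4/35)

Apply the Gram-Schmidt recurrence
  u_1 = v_1
  u_i = v_i − Σ_{j<i} ((v_i · u_j) / (u_j · u_j)) · u_j.

Step by step this gives:
  u_1 = (-1, -2, -1)
  u_2 = (5/6, 2/3, -13/6)
  u_3 = (4/7, -12/35, 4/35)

Orthogonality check:
  u_2 · u_1 = 0 (should be 0)
  u_3 · u_1 = 0 (should be 0)
  u_3 · u_2 = 0 (should be 0)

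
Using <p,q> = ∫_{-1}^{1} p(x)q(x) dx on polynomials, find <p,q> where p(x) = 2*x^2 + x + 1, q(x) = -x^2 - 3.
<p,q> = -172/15

Expand the product: p(x)·q(x) = -2*x^4 - x^3 - 7*x^2 - 3*x - 3.
∫_{-1}^{1} of each monomial x^k gives [2/(k+1) if k even, 0 if k odd]. Integrating term-by-term (or equivalently evaluating the antiderivative F(x) = -2*x^5/5 - x^4/4 - 7*x^3/3 - 3*x^2/2 - 3*x at the endpoints):
  F(1) − F(−1) = -449/60 − (239/60) = -172/15.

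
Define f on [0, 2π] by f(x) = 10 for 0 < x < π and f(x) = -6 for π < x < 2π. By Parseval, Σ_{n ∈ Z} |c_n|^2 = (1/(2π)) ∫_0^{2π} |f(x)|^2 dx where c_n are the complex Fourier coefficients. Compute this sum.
Σ |c_n|^2 = 68

Parseval equates the L^2 energy of f (normalised by 1/(2π)) with the ℓ^2 sum of its Fourier coefficients: (1/(2π)) ∫_0^{2π} |f|^2 = Σ |c_n|^2.
Compute the left side: (1/(2π)) [∫_0^π 10^2 dx + ∫_π^{2π} (-6)^2 dx] = (1/(2π)) · (100π + 36π) = (100 + 36)/2 = 68.
So Σ_{n ∈ Z} |c_n|^2 = 68.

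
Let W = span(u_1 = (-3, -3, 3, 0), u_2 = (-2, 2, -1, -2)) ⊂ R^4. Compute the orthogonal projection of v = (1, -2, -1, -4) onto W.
proj_W(v) = (-21/38, 15/38, -3/19, -9/19)

Set up U = [u_1 | ... | u_2] ∈ R^(4×2). The projector onto W = col(U) is P = U (U^T U)^(-1) U^T.
Compute U^T U =
  [27, -3]
  [-3, 13],
and U^T v = (0, 3).
Solve U^T U · c = U^T v for the coefficients: c = (1/38, 9/38). The projection is proj_W(v) = U c.
Check: (v - proj_W(v)) · u_1 = 0  (should be 0).
Check: (v - proj_W(v)) · u_2 = 0  (should be 0).
Result: proj_W(v) = (-21/38, 15/38, -3/19, -9/19).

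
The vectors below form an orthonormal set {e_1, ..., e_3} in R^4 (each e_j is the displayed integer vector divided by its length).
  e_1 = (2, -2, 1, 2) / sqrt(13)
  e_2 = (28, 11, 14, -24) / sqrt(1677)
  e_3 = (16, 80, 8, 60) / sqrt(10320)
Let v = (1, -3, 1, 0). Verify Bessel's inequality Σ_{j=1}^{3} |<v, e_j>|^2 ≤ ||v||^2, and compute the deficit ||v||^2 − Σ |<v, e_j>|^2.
Σ |<v, e_j>|^2 = 54/5; ||v||^2 = 11; deficit = 1/5

Write each e_j = u_j / sqrt(<u_j, u_j>) where u_j is the displayed integer vector. Then <v, e_j> = <v, u_j> / sqrt(<u_j, u_j>), so |<v, e_j>|^2 = <v, u_j>^2 / <u_j, u_j>.
Coefficients: <v, e_1> = 9/sqrt(13), <v, e_2> = 9/sqrt(1677), <v, e_3> = -216/sqrt(10320).
Square and sum: Σ |<v, e_j>|^2 = 54/5.
Compute ||v||^2 = v·v = 11.
Deficit = 11 − 54/5 = 1/5 ≥ 0, confirming Bessel's inequality. (The deficit equals ||v − Σ <v,e_j> e_j||^2, the squared distance from v to span{e_j}.)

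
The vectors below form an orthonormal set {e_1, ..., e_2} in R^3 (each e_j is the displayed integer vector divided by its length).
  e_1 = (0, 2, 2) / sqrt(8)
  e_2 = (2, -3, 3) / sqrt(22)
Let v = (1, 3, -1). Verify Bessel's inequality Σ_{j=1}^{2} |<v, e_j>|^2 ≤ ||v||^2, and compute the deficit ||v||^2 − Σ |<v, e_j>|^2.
Σ |<v, e_j>|^2 = 72/11; ||v||^2 = 11; deficit = 49/11

Write each e_j = u_j / sqrt(<u_j, u_j>) where u_j is the displayed integer vector. Then <v, e_j> = <v, u_j> / sqrt(<u_j, u_j>), so |<v, e_j>|^2 = <v, u_j>^2 / <u_j, u_j>.
Coefficients: <v, e_1> = 4/sqrt(8), <v, e_2> = -10/sqrt(22).
Square and sum: Σ |<v, e_j>|^2 = 72/11.
Compute ||v||^2 = v·v = 11.
Deficit = 11 − 72/11 = 49/11 ≥ 0, confirming Bessel's inequality. (The deficit equals ||v − Σ <v,e_j> e_j||^2, the squared distance from v to span{e_j}.)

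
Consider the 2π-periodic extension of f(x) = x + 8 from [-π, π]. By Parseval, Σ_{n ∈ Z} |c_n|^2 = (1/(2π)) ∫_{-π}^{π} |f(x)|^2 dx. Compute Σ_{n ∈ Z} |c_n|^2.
Σ |c_n|^2 = π^2/3 + 64

Expand and integrate term by term over [-π, π]:
  ∫ (x)^2 dx = 1·(2π^3/3); ∫ 2·1·(8)·x dx = 0 (odd integrand); ∫ 8^2 dx = 64·2π.
So (1/(2π)) ∫_{-π}^{π} (x + 8)^2 dx = 1π^2/3 + 64 = π^2/3 + 64.
Parseval ⇒ Σ |c_n|^2 = π^2/3 + 64.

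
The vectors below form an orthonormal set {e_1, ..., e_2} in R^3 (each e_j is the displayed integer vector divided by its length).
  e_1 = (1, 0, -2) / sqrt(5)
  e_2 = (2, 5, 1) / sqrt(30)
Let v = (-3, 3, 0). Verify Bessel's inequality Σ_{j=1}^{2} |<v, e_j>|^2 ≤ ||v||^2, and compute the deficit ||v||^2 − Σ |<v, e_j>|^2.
Σ |<v, e_j>|^2 = 9/2; ||v||^2 = 18; deficit = 27/2

Write each e_j = u_j / sqrt(<u_j, u_j>) where u_j is the displayed integer vector. Then <v, e_j> = <v, u_j> / sqrt(<u_j, u_j>), so |<v, e_j>|^2 = <v, u_j>^2 / <u_j, u_j>.
Coefficients: <v, e_1> = -3/sqrt(5), <v, e_2> = 9/sqrt(30).
Square and sum: Σ |<v, e_j>|^2 = 9/2.
Compute ||v||^2 = v·v = 18.
Deficit = 18 − 9/2 = 27/2 ≥ 0, confirming Bessel's inequality. (The deficit equals ||v − Σ <v,e_j> e_j||^2, the squared distance from v to span{e_j}.)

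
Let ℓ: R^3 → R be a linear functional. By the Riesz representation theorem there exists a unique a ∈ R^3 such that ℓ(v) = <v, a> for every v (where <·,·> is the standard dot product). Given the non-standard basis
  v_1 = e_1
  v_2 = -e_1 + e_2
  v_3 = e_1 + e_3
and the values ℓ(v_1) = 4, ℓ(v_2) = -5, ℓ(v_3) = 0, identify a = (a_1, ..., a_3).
a = (4, -1, -4)

Write a = (a_1, ..., a_3) in the standard basis. For each basis vector v_i, ℓ(v_i) = <v_i, a> is a linear equation in the a_j's. Collect the n equations into a matrix system V a = ℓ, where row i of V is v_i (expressed in the standard basis). Since V is invertible (lower-triangular with 1s on the diagonal, up to permutation), solve by back-substitution:
  V =
[[1, 0, 0],
 [-1, 1, 0],
 [1, 0, 1]]
  V a = (4, -5, 0)
Solving gives a = (4, -1, -4).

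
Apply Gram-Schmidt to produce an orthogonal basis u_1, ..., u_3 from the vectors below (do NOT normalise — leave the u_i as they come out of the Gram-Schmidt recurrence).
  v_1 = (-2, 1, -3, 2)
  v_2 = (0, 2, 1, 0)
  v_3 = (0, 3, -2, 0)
Orthogonal basis:
  u_1 = (-2, 1, -3, 2)
  u_2 = (-1/9, 37/18, 5/6, 1/9)
  u_3 = (98/89, 56/89, -112/89, -98/89)

Apply the Gram-Schmidt recurrence
  u_1 = v_1
  u_i = v_i − Σ_{j<i} ((v_i · u_j) / (u_j · u_j)) · u_j.

Step by step this gives:
  u_1 = (-2, 1, -3, 2)
  u_2 = (-1/9, 37/18, 5/6, 1/9)
  u_3 = (98/89, 56/89, -112/89, -98/89)

Orthogonality check:
  u_2 · u_1 = 0 (should be 0)
  u_3 · u_1 = 0 (should be 0)
  u_3 · u_2 = 0 (should be 0)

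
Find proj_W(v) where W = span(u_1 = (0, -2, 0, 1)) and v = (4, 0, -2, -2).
proj_W(v) = (0, 4/5, 0, -2/5)

Set up U = [u_1 | ... | u_1] ∈ R^(4×1). The projector onto W = col(U) is P = U (U^T U)^(-1) U^T.
Compute U^T U =
  [5],
and U^T v = (-2).
Solve U^T U · c = U^T v for the coefficients: c = (-2/5). The projection is proj_W(v) = U c.
Check: (v - proj_W(v)) · u_1 = 0  (should be 0).
Result: proj_W(v) = (0, 4/5, 0, -2/5).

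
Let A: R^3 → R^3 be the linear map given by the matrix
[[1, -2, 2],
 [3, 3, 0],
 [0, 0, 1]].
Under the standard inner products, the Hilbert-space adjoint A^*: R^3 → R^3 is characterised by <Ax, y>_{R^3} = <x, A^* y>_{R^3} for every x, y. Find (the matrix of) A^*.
A^* = A^T =
[[1, 3, 0],
 [-2, 3, 0],
 [2, 0, 1]]

For real matrices with standard dot products, the defining identity <Ax, y> = <x, A^* y> gives (Ax)^T y = x^T (A^*) y, i.e. x^T A^T y = x^T (A^*) y. Since this holds for all x, y, we must have A^* = A^T. Therefore
A^* =
[[1, 3, 0],
 [-2, 3, 0],
 [2, 0, 1]].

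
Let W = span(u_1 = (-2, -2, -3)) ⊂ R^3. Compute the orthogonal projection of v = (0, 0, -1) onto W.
proj_W(v) = (-6/17, -6/17, -9/17)

Set up U = [u_1 | ... | u_1] ∈ R^(3×1). The projector onto W = col(U) is P = U (U^T U)^(-1) U^T.
Compute U^T U =
  [17],
and U^T v = (3).
Solve U^T U · c = U^T v for the coefficients: c = (3/17). The projection is proj_W(v) = U c.
Check: (v - proj_W(v)) · u_1 = 0  (should be 0).
Result: proj_W(v) = (-6/17, -6/17, -9/17).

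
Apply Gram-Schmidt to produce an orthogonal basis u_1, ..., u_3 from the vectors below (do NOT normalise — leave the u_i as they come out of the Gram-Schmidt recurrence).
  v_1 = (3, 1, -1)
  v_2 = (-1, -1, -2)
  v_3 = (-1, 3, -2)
Orthogonal basis:
  u_1 = (3, 1, -1)
  u_2 = (-5/11, -9/11, -24/11)
  u_3 = (-42/31, 98/31, -28/31)

Apply the Gram-Schmidt recurrence
  u_1 = v_1
  u_i = v_i − Σ_{j<i} ((v_i · u_j) / (u_j · u_j)) · u_j.

Step by step this gives:
  u_1 = (3, 1, -1)
  u_2 = (-5/11, -9/11, -24/11)
  u_3 = (-42/31, 98/31, -28/31)

Orthogonality check:
  u_2 · u_1 = 0 (should be 0)
  u_3 · u_1 = 0 (should be 0)
  u_3 · u_2 = 0 (should be 0)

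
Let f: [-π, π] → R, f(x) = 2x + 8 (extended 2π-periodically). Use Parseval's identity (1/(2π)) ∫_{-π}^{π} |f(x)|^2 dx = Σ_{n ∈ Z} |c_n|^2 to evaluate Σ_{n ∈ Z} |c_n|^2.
Σ |c_n|^2 = 4π^2/3 + 64

Expand and integrate term by term over [-π, π]:
  ∫ (2x)^2 dx = 4·(2π^3/3); ∫ 2·2·(8)·x dx = 0 (odd integrand); ∫ 8^2 dx = 64·2π.
So (1/(2π)) ∫_{-π}^{π} (2x + 8)^2 dx = 4π^2/3 + 64 = 4π^2/3 + 64.
Parseval ⇒ Σ |c_n|^2 = 4π^2/3 + 64.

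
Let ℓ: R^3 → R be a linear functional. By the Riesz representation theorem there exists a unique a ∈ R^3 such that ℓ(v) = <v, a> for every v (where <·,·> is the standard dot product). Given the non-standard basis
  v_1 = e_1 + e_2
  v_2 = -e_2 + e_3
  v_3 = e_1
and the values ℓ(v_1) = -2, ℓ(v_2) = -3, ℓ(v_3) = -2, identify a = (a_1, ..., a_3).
a = (-2, 0, -3)

Write a = (a_1, ..., a_3) in the standard basis. For each basis vector v_i, ℓ(v_i) = <v_i, a> is a linear equation in the a_j's. Collect the n equations into a matrix system V a = ℓ, where row i of V is v_i (expressed in the standard basis). Since V is invertible (lower-triangular with 1s on the diagonal, up to permutation), solve by back-substitution:
  V =
[[1, 1, 0],
 [0, -1, 1],
 [1, 0, 0]]
  V a = (-2, -3, -2)
Solving gives a = (-2, 0, -3).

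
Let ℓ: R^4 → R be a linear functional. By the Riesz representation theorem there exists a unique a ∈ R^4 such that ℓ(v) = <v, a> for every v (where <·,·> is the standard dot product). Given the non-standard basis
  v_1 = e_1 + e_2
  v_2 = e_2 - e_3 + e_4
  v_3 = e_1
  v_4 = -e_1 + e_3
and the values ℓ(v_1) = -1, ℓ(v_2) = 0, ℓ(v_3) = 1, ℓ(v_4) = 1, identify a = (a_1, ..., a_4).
a = (1, -2, 2, 4)

Write a = (a_1, ..., a_4) in the standard basis. For each basis vector v_i, ℓ(v_i) = <v_i, a> is a linear equation in the a_j's. Collect the n equations into a matrix system V a = ℓ, where row i of V is v_i (expressed in the standard basis). Since V is invertible (lower-triangular with 1s on the diagonal, up to permutation), solve by back-substitution:
  V =
[[1, 1, 0, 0],
 [0, 1, -1, 1],
 [1, 0, 0, 0],
 [-1, 0, 1, 0]]
  V a = (-1, 0, 1, 1)
Solving gives a = (1, -2, 2, 4).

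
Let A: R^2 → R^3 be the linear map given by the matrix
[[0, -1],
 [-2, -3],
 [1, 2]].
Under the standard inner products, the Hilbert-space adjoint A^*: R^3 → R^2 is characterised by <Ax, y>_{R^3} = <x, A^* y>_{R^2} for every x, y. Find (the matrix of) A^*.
A^* = A^T =
[[0, -2, 1],
 [-1, -3, 2]]

For real matrices with standard dot products, the defining identity <Ax, y> = <x, A^* y> gives (Ax)^T y = x^T (A^*) y, i.e. x^T A^T y = x^T (A^*) y. Since this holds for all x, y, we must have A^* = A^T. Therefore
A^* =
[[0, -2, 1],
 [-1, -3, 2]].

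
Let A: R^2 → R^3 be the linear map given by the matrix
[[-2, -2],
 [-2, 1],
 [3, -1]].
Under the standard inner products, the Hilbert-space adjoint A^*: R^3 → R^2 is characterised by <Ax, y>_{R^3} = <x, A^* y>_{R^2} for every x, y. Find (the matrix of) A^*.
A^* = A^T =
[[-2, -2, 3],
 [-2, 1, -1]]

For real matrices with standard dot products, the defining identity <Ax, y> = <x, A^* y> gives (Ax)^T y = x^T (A^*) y, i.e. x^T A^T y = x^T (A^*) y. Since this holds for all x, y, we must have A^* = A^T. Therefore
A^* =
[[-2, -2, 3],
 [-2, 1, -1]].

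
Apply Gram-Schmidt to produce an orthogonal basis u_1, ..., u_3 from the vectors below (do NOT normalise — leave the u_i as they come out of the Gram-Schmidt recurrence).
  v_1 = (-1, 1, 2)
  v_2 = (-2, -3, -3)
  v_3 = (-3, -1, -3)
Orthogonal basis:
  u_1 = (-1, 1, 2)
  u_2 = (-19/6, -11/6, -2/3)
  u_3 = (-51/83, 119/83, -85/83)

Apply the Gram-Schmidt recurrence
  u_1 = v_1
  u_i = v_i − Σ_{j<i} ((v_i · u_j) / (u_j · u_j)) · u_j.

Step by step this gives:
  u_1 = (-1, 1, 2)
  u_2 = (-19/6, -11/6, -2/3)
  u_3 = (-51/83, 119/83, -85/83)

Orthogonality check:
  u_2 · u_1 = 0 (should be 0)
  u_3 · u_1 = 0 (should be 0)
  u_3 · u_2 = 0 (should be 0)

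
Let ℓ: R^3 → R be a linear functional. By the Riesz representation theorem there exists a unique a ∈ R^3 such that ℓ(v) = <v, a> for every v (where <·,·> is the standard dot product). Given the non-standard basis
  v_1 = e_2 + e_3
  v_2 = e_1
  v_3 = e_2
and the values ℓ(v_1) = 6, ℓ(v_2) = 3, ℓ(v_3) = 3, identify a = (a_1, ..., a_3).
a = (3, 3, 3)

Write a = (a_1, ..., a_3) in the standard basis. For each basis vector v_i, ℓ(v_i) = <v_i, a> is a linear equation in the a_j's. Collect the n equations into a matrix system V a = ℓ, where row i of V is v_i (expressed in the standard basis). Since V is invertible (lower-triangular with 1s on the diagonal, up to permutation), solve by back-substitution:
  V =
[[0, 1, 1],
 [1, 0, 0],
 [0, 1, 0]]
  V a = (6, 3, 3)
Solving gives a = (3, 3, 3).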